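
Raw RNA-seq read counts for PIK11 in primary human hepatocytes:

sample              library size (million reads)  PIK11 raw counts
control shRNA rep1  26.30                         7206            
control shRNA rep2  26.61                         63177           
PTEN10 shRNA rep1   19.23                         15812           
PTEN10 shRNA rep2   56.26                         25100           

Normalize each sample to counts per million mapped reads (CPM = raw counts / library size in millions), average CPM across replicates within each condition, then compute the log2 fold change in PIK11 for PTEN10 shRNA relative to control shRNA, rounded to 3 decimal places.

-1.062

CPM(control shRNA rep1) = 7206 / 26.30 = 273.9924
CPM(control shRNA rep2) = 63177 / 26.61 = 2374.1826
CPM(PTEN10 shRNA rep1) = 15812 / 19.23 = 822.2569
CPM(PTEN10 shRNA rep2) = 25100 / 56.26 = 446.1429
mean CPM(control shRNA) = 1324.0875; mean CPM(PTEN10 shRNA) = 634.1999
Fold change = 634.1999 / 1324.0875 = 0.47897
log2(0.47897) = -1.0620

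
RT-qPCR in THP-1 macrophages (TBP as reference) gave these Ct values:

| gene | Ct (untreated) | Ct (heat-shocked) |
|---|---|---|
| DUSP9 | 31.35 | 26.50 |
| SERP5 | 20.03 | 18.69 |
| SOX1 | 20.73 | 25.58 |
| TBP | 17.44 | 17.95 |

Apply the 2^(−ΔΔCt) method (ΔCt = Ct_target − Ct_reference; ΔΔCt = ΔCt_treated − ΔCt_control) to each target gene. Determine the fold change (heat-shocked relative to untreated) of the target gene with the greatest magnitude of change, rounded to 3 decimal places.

41.070

DUSP9: ΔΔCt = (26.50−17.95) − (31.35−17.44) = 8.55 − 13.91 = -5.36; fold change = 2^5.36 = 41.070
SERP5: ΔΔCt = (18.69−17.95) − (20.03−17.44) = 0.74 − 2.59 = -1.85; fold change = 2^1.85 = 3.605
SOX1: ΔΔCt = (25.58−17.95) − (20.73−17.44) = 7.63 − 3.29 = 4.34; fold change = 2^-4.34 = 0.049
DUSP9 has the largest |ΔΔCt| = 5.36.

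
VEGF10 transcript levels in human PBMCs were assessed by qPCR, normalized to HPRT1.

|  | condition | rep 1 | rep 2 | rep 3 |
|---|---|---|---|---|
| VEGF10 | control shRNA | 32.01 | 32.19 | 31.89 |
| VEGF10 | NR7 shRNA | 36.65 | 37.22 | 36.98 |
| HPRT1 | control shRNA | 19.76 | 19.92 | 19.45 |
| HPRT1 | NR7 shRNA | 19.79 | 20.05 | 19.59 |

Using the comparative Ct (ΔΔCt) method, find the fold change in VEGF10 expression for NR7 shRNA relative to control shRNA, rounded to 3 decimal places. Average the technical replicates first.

Mean Ct: VEGF10 control shRNA 32.030; VEGF10 NR7 shRNA 36.950; HPRT1 control shRNA 19.710; HPRT1 NR7 shRNA 19.810
ΔCt(control shRNA) = 32.030 − 19.710 = 12.320
ΔCt(NR7 shRNA) = 36.950 − 19.810 = 17.140
ΔΔCt = 17.140 − 12.320 = 4.820
Fold change = 2^(−4.820) = 0.0354

0.035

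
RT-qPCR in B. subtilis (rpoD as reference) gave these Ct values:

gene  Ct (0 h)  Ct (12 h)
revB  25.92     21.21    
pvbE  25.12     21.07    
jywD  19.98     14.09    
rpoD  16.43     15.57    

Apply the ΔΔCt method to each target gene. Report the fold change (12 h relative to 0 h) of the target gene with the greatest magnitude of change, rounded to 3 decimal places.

revB: ΔΔCt = (21.21−15.57) − (25.92−16.43) = 5.64 − 9.49 = -3.85; fold change = 2^3.85 = 14.420
pvbE: ΔΔCt = (21.07−15.57) − (25.12−16.43) = 5.50 − 8.69 = -3.19; fold change = 2^3.19 = 9.126
jywD: ΔΔCt = (14.09−15.57) − (19.98−16.43) = -1.48 − 3.55 = -5.03; fold change = 2^5.03 = 32.672
jywD has the largest |ΔΔCt| = 5.03.

32.672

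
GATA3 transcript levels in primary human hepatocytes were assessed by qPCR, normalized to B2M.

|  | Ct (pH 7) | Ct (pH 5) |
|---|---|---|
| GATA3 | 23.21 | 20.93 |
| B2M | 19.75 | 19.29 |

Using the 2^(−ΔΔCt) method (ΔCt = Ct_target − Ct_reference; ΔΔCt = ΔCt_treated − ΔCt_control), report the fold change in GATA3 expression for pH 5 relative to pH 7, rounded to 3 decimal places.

ΔCt(pH 7) = 23.210 − 19.750 = 3.460
ΔCt(pH 5) = 20.930 − 19.290 = 1.640
ΔΔCt = 1.640 − 3.460 = -1.820
Fold change = 2^(−(-1.820)) = 2^1.820 = 3.5308

3.531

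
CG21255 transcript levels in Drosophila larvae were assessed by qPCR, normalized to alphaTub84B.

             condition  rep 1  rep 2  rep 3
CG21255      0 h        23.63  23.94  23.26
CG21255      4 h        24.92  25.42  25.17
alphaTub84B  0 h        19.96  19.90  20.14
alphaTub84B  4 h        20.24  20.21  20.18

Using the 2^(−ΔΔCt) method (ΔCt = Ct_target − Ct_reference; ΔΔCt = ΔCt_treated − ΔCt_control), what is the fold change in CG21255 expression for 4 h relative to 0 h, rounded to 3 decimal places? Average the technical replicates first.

0.392

Mean Ct: CG21255 0 h 23.610; CG21255 4 h 25.170; alphaTub84B 0 h 20.000; alphaTub84B 4 h 20.210
ΔCt(0 h) = 23.610 − 20.000 = 3.610
ΔCt(4 h) = 25.170 − 20.210 = 4.960
ΔΔCt = 4.960 − 3.610 = 1.350
Fold change = 2^(−1.350) = 0.3923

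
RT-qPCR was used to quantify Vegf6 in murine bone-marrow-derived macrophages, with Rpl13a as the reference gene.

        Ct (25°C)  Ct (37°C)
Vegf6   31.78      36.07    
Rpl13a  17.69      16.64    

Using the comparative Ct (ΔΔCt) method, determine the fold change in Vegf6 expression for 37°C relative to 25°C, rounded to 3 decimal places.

0.025

ΔCt(25°C) = 31.780 − 17.690 = 14.090
ΔCt(37°C) = 36.070 − 16.640 = 19.430
ΔΔCt = 19.430 − 14.090 = 5.340
Fold change = 2^(−5.340) = 0.0247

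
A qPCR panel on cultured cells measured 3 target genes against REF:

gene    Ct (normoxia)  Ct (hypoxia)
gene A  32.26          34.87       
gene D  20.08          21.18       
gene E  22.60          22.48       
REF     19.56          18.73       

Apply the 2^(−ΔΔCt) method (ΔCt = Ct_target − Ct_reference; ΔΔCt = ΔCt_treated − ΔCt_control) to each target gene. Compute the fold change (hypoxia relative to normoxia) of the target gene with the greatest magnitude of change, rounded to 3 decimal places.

gene A: ΔΔCt = (34.87−18.73) − (32.26−19.56) = 16.14 − 12.70 = 3.44; fold change = 2^-3.44 = 0.092
gene D: ΔΔCt = (21.18−18.73) − (20.08−19.56) = 2.45 − 0.52 = 1.93; fold change = 2^-1.93 = 0.262
gene E: ΔΔCt = (22.48−18.73) − (22.60−19.56) = 3.75 − 3.04 = 0.71; fold change = 2^-0.71 = 0.611
gene A has the largest |ΔΔCt| = 3.44.

0.092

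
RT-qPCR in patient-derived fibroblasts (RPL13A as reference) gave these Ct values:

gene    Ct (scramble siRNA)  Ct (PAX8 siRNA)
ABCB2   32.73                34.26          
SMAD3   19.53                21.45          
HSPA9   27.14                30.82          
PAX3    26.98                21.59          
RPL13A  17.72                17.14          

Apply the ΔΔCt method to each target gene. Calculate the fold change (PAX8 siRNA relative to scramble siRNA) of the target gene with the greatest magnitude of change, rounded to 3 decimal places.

ABCB2: ΔΔCt = (34.26−17.14) − (32.73−17.72) = 17.12 − 15.01 = 2.11; fold change = 2^-2.11 = 0.232
SMAD3: ΔΔCt = (21.45−17.14) − (19.53−17.72) = 4.31 − 1.81 = 2.50; fold change = 2^-2.50 = 0.177
HSPA9: ΔΔCt = (30.82−17.14) − (27.14−17.72) = 13.68 − 9.42 = 4.26; fold change = 2^-4.26 = 0.052
PAX3: ΔΔCt = (21.59−17.14) − (26.98−17.72) = 4.45 − 9.26 = -4.81; fold change = 2^4.81 = 28.051
PAX3 has the largest |ΔΔCt| = 4.81.

28.051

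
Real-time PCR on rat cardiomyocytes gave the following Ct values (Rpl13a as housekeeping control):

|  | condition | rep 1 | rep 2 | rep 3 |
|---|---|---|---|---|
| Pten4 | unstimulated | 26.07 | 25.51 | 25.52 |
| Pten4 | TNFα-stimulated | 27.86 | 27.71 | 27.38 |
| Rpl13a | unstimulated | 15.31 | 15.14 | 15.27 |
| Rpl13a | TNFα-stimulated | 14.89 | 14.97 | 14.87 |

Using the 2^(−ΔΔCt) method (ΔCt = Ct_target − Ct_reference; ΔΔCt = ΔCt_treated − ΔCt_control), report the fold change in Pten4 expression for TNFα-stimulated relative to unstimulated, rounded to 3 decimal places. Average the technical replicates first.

0.206

Mean Ct: Pten4 unstimulated 25.700; Pten4 TNFα-stimulated 27.650; Rpl13a unstimulated 15.240; Rpl13a TNFα-stimulated 14.910
ΔCt(unstimulated) = 25.700 − 15.240 = 10.460
ΔCt(TNFα-stimulated) = 27.650 − 14.910 = 12.740
ΔΔCt = 12.740 − 10.460 = 2.280
Fold change = 2^(−2.280) = 0.2059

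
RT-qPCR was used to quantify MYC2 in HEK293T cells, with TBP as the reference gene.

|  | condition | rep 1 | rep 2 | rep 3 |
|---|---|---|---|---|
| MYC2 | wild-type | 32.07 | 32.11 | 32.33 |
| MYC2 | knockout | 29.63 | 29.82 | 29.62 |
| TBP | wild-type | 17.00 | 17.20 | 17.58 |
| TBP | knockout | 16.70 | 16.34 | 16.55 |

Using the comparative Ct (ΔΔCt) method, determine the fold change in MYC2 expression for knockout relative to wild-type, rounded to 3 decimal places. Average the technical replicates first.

3.364

Mean Ct: MYC2 wild-type 32.170; MYC2 knockout 29.690; TBP wild-type 17.260; TBP knockout 16.530
ΔCt(wild-type) = 32.170 − 17.260 = 14.910
ΔCt(knockout) = 29.690 − 16.530 = 13.160
ΔΔCt = 13.160 − 14.910 = -1.750
Fold change = 2^(−(-1.750)) = 2^1.750 = 3.3636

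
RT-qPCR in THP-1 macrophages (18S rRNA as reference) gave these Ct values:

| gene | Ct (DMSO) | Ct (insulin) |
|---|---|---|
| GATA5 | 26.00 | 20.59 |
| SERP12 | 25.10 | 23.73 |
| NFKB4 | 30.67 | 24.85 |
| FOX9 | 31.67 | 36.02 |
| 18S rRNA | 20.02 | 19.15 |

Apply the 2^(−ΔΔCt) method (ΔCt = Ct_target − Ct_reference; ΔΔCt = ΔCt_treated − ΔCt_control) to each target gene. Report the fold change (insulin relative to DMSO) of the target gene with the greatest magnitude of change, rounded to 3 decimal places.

0.027

GATA5: ΔΔCt = (20.59−19.15) − (26.00−20.02) = 1.44 − 5.98 = -4.54; fold change = 2^4.54 = 23.264
SERP12: ΔΔCt = (23.73−19.15) − (25.10−20.02) = 4.58 − 5.08 = -0.50; fold change = 2^0.50 = 1.414
NFKB4: ΔΔCt = (24.85−19.15) − (30.67−20.02) = 5.70 − 10.65 = -4.95; fold change = 2^4.95 = 30.910
FOX9: ΔΔCt = (36.02−19.15) − (31.67−20.02) = 16.87 − 11.65 = 5.22; fold change = 2^-5.22 = 0.027
FOX9 has the largest |ΔΔCt| = 5.22.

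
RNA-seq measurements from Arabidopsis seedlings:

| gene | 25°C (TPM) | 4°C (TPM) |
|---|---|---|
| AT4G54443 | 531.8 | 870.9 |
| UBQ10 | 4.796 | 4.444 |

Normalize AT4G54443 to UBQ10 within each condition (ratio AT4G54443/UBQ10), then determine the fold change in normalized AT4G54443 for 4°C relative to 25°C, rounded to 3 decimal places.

AT4G54443/UBQ10 (25°C) = 531.8 / 4.796 = 110.88
AT4G54443/UBQ10 (4°C) = 870.9 / 4.444 = 195.97
Fold change = 195.97 / 110.88 = 1.7674

1.767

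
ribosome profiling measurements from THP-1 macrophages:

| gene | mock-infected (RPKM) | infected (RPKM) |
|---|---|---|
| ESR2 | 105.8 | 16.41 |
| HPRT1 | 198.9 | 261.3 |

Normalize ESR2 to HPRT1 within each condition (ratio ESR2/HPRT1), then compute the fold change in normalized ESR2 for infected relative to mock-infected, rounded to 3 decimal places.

ESR2/HPRT1 (mock-infected) = 105.8 / 198.9 = 0.53193
ESR2/HPRT1 (infected) = 16.41 / 261.3 = 0.062801
Fold change = 0.062801 / 0.53193 = 0.1181

0.118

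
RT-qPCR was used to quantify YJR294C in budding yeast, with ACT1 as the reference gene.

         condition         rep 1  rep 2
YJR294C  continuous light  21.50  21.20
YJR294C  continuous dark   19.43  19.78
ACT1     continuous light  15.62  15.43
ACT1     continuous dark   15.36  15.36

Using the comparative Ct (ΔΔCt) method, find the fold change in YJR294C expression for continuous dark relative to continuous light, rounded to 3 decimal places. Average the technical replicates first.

2.990

Mean Ct: YJR294C continuous light 21.350; YJR294C continuous dark 19.605; ACT1 continuous light 15.525; ACT1 continuous dark 15.360
ΔCt(continuous light) = 21.350 − 15.525 = 5.825
ΔCt(continuous dark) = 19.605 − 15.360 = 4.245
ΔΔCt = 4.245 − 5.825 = -1.580
Fold change = 2^(−(-1.580)) = 2^1.580 = 2.9897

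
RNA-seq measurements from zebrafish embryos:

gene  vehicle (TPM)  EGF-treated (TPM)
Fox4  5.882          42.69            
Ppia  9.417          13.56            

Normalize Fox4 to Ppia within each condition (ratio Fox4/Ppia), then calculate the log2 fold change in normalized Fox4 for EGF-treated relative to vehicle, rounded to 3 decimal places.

2.334

Fox4/Ppia (vehicle) = 5.882 / 9.417 = 0.62462
Fox4/Ppia (EGF-treated) = 42.69 / 13.56 = 3.1482
Fold change = 3.1482 / 0.62462 = 5.0403
log2(5.0403) = 2.3335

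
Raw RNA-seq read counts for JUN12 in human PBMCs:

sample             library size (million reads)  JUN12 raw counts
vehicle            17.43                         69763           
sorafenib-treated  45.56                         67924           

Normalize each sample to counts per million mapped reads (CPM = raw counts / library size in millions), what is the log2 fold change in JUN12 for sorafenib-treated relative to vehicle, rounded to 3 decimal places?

-1.425

CPM(vehicle) = 69763 / 17.43 = 4002.4670
CPM(sorafenib-treated) = 67924 / 45.56 = 1490.8692
Fold change = 1490.8692 / 4002.4670 = 0.37249
log2(0.37249) = -1.4247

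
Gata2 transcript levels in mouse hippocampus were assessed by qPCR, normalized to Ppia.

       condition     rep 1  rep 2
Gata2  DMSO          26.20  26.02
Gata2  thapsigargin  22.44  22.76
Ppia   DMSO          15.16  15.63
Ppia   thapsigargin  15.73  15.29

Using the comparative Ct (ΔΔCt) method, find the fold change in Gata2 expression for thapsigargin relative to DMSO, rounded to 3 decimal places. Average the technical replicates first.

Mean Ct: Gata2 DMSO 26.110; Gata2 thapsigargin 22.600; Ppia DMSO 15.395; Ppia thapsigargin 15.510
ΔCt(DMSO) = 26.110 − 15.395 = 10.715
ΔCt(thapsigargin) = 22.600 − 15.510 = 7.090
ΔΔCt = 7.090 − 10.715 = -3.625
Fold change = 2^(−(-3.625)) = 2^3.625 = 12.3377

12.338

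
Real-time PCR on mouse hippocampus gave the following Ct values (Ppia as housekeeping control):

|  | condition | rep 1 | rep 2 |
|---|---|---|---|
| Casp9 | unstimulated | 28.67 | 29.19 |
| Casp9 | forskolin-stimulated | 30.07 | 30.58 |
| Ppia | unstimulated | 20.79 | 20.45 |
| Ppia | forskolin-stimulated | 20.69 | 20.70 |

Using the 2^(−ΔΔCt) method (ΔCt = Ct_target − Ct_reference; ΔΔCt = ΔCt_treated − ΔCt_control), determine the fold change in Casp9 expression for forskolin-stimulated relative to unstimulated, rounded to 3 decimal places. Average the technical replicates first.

Mean Ct: Casp9 unstimulated 28.930; Casp9 forskolin-stimulated 30.325; Ppia unstimulated 20.620; Ppia forskolin-stimulated 20.695
ΔCt(unstimulated) = 28.930 − 20.620 = 8.310
ΔCt(forskolin-stimulated) = 30.325 − 20.695 = 9.630
ΔΔCt = 9.630 − 8.310 = 1.320
Fold change = 2^(−1.320) = 0.4005

0.401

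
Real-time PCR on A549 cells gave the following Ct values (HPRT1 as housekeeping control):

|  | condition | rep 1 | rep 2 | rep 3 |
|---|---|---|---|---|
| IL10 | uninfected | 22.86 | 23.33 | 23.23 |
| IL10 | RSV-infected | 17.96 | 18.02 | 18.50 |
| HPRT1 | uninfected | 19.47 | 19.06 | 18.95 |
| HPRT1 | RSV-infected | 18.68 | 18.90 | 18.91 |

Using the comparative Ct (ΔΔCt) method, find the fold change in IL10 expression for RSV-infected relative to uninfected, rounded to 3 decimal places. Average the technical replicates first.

Mean Ct: IL10 uninfected 23.140; IL10 RSV-infected 18.160; HPRT1 uninfected 19.160; HPRT1 RSV-infected 18.830
ΔCt(uninfected) = 23.140 − 19.160 = 3.980
ΔCt(RSV-infected) = 18.160 − 18.830 = -0.670
ΔΔCt = -0.670 − 3.980 = -4.650
Fold change = 2^(−(-4.650)) = 2^4.650 = 25.1067

25.107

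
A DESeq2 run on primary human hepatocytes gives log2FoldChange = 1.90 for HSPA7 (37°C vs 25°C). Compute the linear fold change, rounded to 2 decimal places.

3.73

Fold change = 2^(1.90) = 3.732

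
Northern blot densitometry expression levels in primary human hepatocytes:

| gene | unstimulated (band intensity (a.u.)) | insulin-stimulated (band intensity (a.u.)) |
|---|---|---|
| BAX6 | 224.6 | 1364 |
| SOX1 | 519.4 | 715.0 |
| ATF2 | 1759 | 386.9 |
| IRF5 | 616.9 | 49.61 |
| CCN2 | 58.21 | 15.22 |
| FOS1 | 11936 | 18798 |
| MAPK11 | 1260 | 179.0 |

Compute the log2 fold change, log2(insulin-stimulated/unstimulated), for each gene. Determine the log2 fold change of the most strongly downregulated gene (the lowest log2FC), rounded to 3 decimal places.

-3.636

log2(1364/224.6) = 2.602  (BAX6)
log2(715.0/519.4) = 0.461  (SOX1)
log2(386.9/1759) = -2.185  (ATF2)
log2(49.61/616.9) = -3.636  (IRF5)
log2(15.22/58.21) = -1.935  (CCN2)
log2(18798/11936) = 0.655  (FOS1)
log2(179.0/1260) = -2.815  (MAPK11)
IRF5 is most strongly downregulated.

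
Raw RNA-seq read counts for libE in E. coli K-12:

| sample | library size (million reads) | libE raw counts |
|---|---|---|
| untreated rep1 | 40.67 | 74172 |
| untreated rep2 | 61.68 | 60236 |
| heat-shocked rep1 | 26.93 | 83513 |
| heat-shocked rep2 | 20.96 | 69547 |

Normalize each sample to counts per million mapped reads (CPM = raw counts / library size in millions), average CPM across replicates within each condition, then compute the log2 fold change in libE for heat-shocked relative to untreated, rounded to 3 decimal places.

1.197

CPM(untreated rep1) = 74172 / 40.67 = 1823.7522
CPM(untreated rep2) = 60236 / 61.68 = 976.5888
CPM(heat-shocked rep1) = 83513 / 26.93 = 3101.1140
CPM(heat-shocked rep2) = 69547 / 20.96 = 3318.0821
mean CPM(untreated) = 1400.1705; mean CPM(heat-shocked) = 3209.5980
Fold change = 3209.5980 / 1400.1705 = 2.29229
log2(2.29229) = 1.1968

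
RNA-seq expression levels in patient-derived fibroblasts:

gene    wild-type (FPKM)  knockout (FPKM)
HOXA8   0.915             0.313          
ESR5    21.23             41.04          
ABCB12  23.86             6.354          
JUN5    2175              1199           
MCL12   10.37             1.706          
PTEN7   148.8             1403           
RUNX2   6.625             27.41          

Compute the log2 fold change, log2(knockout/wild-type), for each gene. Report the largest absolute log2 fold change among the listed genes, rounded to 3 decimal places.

3.237

log2(0.313/0.915) = -1.548  (HOXA8)
log2(41.04/21.23) = 0.951  (ESR5)
log2(6.354/23.86) = -1.909  (ABCB12)
log2(1199/2175) = -0.859  (JUN5)
log2(1.706/10.37) = -2.604  (MCL12)
log2(1403/148.8) = 3.237  (PTEN7)
log2(27.41/6.625) = 2.049  (RUNX2)
The largest magnitude belongs to PTEN7.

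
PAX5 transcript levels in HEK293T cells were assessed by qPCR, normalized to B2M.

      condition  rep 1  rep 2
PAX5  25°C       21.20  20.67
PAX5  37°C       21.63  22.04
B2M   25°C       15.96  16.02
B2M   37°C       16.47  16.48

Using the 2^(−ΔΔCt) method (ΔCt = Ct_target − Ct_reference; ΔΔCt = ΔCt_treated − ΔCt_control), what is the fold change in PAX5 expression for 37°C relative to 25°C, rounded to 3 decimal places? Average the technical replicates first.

Mean Ct: PAX5 25°C 20.935; PAX5 37°C 21.835; B2M 25°C 15.990; B2M 37°C 16.475
ΔCt(25°C) = 20.935 − 15.990 = 4.945
ΔCt(37°C) = 21.835 − 16.475 = 5.360
ΔΔCt = 5.360 − 4.945 = 0.415
Fold change = 2^(−0.415) = 0.7500

0.750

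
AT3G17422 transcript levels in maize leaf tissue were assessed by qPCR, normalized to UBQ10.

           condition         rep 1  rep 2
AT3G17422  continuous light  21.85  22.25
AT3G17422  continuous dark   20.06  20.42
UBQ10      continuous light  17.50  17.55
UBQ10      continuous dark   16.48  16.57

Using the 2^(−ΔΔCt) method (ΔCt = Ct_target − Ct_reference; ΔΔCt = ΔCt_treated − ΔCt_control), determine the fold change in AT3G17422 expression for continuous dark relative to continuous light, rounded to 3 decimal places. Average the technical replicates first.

1.753

Mean Ct: AT3G17422 continuous light 22.050; AT3G17422 continuous dark 20.240; UBQ10 continuous light 17.525; UBQ10 continuous dark 16.525
ΔCt(continuous light) = 22.050 − 17.525 = 4.525
ΔCt(continuous dark) = 20.240 − 16.525 = 3.715
ΔΔCt = 3.715 − 4.525 = -0.810
Fold change = 2^(−(-0.810)) = 2^0.810 = 1.7532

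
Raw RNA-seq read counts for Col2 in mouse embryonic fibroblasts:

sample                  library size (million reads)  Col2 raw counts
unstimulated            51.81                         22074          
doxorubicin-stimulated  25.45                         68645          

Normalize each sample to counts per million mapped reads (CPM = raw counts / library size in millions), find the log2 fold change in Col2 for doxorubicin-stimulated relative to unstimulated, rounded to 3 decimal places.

2.662

CPM(unstimulated) = 22074 / 51.81 = 426.0567
CPM(doxorubicin-stimulated) = 68645 / 25.45 = 2697.2495
Fold change = 2697.2495 / 426.0567 = 6.33073
log2(6.33073) = 2.6624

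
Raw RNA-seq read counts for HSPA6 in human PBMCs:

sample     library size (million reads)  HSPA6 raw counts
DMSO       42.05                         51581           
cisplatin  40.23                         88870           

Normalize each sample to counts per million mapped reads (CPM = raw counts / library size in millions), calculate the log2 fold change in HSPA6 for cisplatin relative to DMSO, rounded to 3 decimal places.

0.849

CPM(DMSO) = 51581 / 42.05 = 1226.6587
CPM(cisplatin) = 88870 / 40.23 = 2209.0480
Fold change = 2209.0480 / 1226.6587 = 1.80087
log2(1.80087) = 0.8487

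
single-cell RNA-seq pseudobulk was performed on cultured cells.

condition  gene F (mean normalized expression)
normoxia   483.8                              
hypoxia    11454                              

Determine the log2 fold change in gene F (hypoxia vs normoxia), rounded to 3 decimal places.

Fold change = 11454 / 483.8 = 23.6751
log2(23.6751) = 4.5653

4.565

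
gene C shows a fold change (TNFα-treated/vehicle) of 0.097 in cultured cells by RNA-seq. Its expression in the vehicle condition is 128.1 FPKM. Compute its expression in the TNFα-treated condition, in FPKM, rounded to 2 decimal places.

12.43

TNFα-treated expression = 128.1 × 0.097 = 12.43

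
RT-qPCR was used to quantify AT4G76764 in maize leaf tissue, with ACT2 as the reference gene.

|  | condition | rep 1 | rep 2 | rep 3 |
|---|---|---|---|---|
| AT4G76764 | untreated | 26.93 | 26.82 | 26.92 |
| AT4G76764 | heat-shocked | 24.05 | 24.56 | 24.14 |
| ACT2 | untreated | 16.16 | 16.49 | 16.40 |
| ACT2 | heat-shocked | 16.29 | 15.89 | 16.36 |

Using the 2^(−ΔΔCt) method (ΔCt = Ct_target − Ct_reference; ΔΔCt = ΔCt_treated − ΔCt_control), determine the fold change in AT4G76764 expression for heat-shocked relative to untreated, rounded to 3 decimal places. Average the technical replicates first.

Mean Ct: AT4G76764 untreated 26.890; AT4G76764 heat-shocked 24.250; ACT2 untreated 16.350; ACT2 heat-shocked 16.180
ΔCt(untreated) = 26.890 − 16.350 = 10.540
ΔCt(heat-shocked) = 24.250 − 16.180 = 8.070
ΔΔCt = 8.070 − 10.540 = -2.470
Fold change = 2^(−(-2.470)) = 2^2.470 = 5.5404

5.540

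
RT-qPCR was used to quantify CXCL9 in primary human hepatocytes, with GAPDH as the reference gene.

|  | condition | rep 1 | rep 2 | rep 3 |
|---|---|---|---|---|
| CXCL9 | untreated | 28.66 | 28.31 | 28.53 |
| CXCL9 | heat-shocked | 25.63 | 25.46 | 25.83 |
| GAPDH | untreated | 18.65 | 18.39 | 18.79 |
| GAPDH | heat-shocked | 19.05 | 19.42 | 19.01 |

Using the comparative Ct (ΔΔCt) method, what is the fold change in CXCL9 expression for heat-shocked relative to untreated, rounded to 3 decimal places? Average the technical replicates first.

10.629

Mean Ct: CXCL9 untreated 28.500; CXCL9 heat-shocked 25.640; GAPDH untreated 18.610; GAPDH heat-shocked 19.160
ΔCt(untreated) = 28.500 − 18.610 = 9.890
ΔCt(heat-shocked) = 25.640 − 19.160 = 6.480
ΔΔCt = 6.480 − 9.890 = -3.410
Fold change = 2^(−(-3.410)) = 2^3.410 = 10.6295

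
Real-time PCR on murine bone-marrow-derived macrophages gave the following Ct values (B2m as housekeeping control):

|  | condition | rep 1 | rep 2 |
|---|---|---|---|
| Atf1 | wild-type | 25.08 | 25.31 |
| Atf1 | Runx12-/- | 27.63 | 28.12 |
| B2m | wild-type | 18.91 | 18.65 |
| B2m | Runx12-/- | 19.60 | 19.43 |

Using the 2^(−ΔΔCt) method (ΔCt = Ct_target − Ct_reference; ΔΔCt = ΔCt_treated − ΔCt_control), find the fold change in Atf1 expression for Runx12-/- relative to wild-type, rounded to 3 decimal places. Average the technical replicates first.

Mean Ct: Atf1 wild-type 25.195; Atf1 Runx12-/- 27.875; B2m wild-type 18.780; B2m Runx12-/- 19.515
ΔCt(wild-type) = 25.195 − 18.780 = 6.415
ΔCt(Runx12-/-) = 27.875 − 19.515 = 8.360
ΔΔCt = 8.360 − 6.415 = 1.945
Fold change = 2^(−1.945) = 0.2597

0.260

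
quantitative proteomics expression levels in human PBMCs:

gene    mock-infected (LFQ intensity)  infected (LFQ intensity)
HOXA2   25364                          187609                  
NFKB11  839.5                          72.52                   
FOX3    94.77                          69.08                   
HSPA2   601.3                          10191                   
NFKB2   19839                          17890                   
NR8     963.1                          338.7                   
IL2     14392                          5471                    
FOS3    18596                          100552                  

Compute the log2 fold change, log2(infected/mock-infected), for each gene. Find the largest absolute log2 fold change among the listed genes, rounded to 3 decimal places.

4.083

log2(187609/25364) = 2.887  (HOXA2)
log2(72.52/839.5) = -3.533  (NFKB11)
log2(69.08/94.77) = -0.456  (FOX3)
log2(10191/601.3) = 4.083  (HSPA2)
log2(17890/19839) = -0.149  (NFKB2)
log2(338.7/963.1) = -1.508  (NR8)
log2(5471/14392) = -1.395  (IL2)
log2(100552/18596) = 2.435  (FOS3)
The largest magnitude belongs to HSPA2.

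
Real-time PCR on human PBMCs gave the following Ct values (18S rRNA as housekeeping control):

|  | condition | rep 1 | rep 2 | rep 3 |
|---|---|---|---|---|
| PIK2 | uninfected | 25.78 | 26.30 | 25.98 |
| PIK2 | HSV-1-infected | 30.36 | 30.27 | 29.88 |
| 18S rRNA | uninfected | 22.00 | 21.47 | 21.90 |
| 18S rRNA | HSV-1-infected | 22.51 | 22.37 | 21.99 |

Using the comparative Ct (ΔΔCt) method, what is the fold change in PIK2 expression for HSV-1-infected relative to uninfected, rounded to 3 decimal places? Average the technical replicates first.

Mean Ct: PIK2 uninfected 26.020; PIK2 HSV-1-infected 30.170; 18S rRNA uninfected 21.790; 18S rRNA HSV-1-infected 22.290
ΔCt(uninfected) = 26.020 − 21.790 = 4.230
ΔCt(HSV-1-infected) = 30.170 − 22.290 = 7.880
ΔΔCt = 7.880 − 4.230 = 3.650
Fold change = 2^(−3.650) = 0.0797

0.080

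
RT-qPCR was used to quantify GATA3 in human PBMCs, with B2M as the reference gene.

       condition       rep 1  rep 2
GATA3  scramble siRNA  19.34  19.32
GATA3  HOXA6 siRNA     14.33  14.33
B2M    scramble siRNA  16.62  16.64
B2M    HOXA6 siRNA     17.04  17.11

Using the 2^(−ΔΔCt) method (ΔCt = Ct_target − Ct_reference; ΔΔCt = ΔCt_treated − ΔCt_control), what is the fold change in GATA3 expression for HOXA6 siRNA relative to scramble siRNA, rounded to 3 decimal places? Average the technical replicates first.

43.562

Mean Ct: GATA3 scramble siRNA 19.330; GATA3 HOXA6 siRNA 14.330; B2M scramble siRNA 16.630; B2M HOXA6 siRNA 17.075
ΔCt(scramble siRNA) = 19.330 − 16.630 = 2.700
ΔCt(HOXA6 siRNA) = 14.330 − 17.075 = -2.745
ΔΔCt = -2.745 − 2.700 = -5.445
Fold change = 2^(−(-5.445)) = 2^5.445 = 43.5621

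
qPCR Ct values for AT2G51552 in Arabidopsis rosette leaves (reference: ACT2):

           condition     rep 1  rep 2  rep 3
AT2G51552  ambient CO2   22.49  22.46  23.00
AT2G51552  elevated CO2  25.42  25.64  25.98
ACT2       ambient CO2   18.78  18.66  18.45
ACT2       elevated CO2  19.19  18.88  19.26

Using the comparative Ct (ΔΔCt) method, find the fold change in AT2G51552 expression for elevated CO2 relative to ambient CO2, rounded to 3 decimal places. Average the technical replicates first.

0.171

Mean Ct: AT2G51552 ambient CO2 22.650; AT2G51552 elevated CO2 25.680; ACT2 ambient CO2 18.630; ACT2 elevated CO2 19.110
ΔCt(ambient CO2) = 22.650 − 18.630 = 4.020
ΔCt(elevated CO2) = 25.680 − 19.110 = 6.570
ΔΔCt = 6.570 − 4.020 = 2.550
Fold change = 2^(−2.550) = 0.1708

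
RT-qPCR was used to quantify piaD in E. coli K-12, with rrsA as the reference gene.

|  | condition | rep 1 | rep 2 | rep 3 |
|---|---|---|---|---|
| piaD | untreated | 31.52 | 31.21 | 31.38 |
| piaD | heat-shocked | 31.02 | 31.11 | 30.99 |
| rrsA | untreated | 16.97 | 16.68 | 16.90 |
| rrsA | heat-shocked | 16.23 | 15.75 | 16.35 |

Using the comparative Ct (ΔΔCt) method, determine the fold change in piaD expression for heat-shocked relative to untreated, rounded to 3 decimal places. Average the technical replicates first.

Mean Ct: piaD untreated 31.370; piaD heat-shocked 31.040; rrsA untreated 16.850; rrsA heat-shocked 16.110
ΔCt(untreated) = 31.370 − 16.850 = 14.520
ΔCt(heat-shocked) = 31.040 − 16.110 = 14.930
ΔΔCt = 14.930 − 14.520 = 0.410
Fold change = 2^(−0.410) = 0.7526

0.753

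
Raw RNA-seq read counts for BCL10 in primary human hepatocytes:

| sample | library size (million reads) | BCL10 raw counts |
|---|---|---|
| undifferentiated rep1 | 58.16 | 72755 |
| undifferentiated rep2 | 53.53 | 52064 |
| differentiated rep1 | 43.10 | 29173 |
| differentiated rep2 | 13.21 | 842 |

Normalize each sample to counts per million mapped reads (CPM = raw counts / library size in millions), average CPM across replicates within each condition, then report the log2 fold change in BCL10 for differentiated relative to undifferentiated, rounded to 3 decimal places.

-1.586

CPM(undifferentiated rep1) = 72755 / 58.16 = 1250.9457
CPM(undifferentiated rep2) = 52064 / 53.53 = 972.6135
CPM(differentiated rep1) = 29173 / 43.10 = 676.8677
CPM(differentiated rep2) = 842 / 13.21 = 63.7396
mean CPM(undifferentiated) = 1111.7796; mean CPM(differentiated) = 370.3037
Fold change = 370.3037 / 1111.7796 = 0.33307
log2(0.33307) = -1.5861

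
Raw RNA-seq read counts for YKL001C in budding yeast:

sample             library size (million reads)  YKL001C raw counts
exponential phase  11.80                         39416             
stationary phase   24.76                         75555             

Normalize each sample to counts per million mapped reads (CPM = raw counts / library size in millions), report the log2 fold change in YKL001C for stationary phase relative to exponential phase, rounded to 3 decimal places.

-0.130

CPM(exponential phase) = 39416 / 11.80 = 3340.3390
CPM(stationary phase) = 75555 / 24.76 = 3051.4943
Fold change = 3051.4943 / 3340.3390 = 0.91353
log2(0.91353) = -0.1305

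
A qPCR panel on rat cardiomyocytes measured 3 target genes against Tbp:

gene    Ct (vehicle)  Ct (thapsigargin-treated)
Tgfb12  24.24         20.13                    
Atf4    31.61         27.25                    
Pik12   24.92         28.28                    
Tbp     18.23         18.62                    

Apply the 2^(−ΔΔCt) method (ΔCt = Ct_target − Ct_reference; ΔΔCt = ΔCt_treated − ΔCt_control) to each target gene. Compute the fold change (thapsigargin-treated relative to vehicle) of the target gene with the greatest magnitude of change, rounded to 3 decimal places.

26.909

Tgfb12: ΔΔCt = (20.13−18.62) − (24.24−18.23) = 1.51 − 6.01 = -4.50; fold change = 2^4.50 = 22.627
Atf4: ΔΔCt = (27.25−18.62) − (31.61−18.23) = 8.63 − 13.38 = -4.75; fold change = 2^4.75 = 26.909
Pik12: ΔΔCt = (28.28−18.62) − (24.92−18.23) = 9.66 − 6.69 = 2.97; fold change = 2^-2.97 = 0.128
Atf4 has the largest |ΔΔCt| = 4.75.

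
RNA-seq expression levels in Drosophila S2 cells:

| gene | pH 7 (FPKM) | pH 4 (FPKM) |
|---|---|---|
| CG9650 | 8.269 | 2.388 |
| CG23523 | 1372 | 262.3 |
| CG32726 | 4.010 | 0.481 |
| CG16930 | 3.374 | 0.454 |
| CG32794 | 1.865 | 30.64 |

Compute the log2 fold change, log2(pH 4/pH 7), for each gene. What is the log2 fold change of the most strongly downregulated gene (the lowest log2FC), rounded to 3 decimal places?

-3.059

log2(2.388/8.269) = -1.792  (CG9650)
log2(262.3/1372) = -2.387  (CG23523)
log2(0.481/4.010) = -3.059  (CG32726)
log2(0.454/3.374) = -2.894  (CG16930)
log2(30.64/1.865) = 4.038  (CG32794)
CG32726 is most strongly downregulated.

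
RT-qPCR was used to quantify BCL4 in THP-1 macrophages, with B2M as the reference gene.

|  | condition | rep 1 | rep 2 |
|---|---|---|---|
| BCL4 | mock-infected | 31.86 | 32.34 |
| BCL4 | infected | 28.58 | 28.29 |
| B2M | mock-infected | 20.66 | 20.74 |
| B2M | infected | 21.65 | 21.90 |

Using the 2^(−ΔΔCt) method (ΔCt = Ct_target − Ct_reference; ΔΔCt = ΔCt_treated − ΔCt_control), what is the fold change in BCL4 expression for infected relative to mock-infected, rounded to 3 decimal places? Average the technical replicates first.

Mean Ct: BCL4 mock-infected 32.100; BCL4 infected 28.435; B2M mock-infected 20.700; B2M infected 21.775
ΔCt(mock-infected) = 32.100 − 20.700 = 11.400
ΔCt(infected) = 28.435 − 21.775 = 6.660
ΔΔCt = 6.660 − 11.400 = -4.740
Fold change = 2^(−(-4.740)) = 2^4.740 = 26.7228

26.723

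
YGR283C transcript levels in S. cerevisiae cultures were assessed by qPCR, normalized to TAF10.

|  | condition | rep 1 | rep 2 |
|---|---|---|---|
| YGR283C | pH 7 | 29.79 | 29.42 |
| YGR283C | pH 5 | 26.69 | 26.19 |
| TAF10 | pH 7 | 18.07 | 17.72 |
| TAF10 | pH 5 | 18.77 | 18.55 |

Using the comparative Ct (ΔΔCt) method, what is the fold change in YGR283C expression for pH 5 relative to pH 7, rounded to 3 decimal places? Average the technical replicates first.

15.242

Mean Ct: YGR283C pH 7 29.605; YGR283C pH 5 26.440; TAF10 pH 7 17.895; TAF10 pH 5 18.660
ΔCt(pH 7) = 29.605 − 17.895 = 11.710
ΔCt(pH 5) = 26.440 − 18.660 = 7.780
ΔΔCt = 7.780 − 11.710 = -3.930
Fold change = 2^(−(-3.930)) = 2^3.930 = 15.2422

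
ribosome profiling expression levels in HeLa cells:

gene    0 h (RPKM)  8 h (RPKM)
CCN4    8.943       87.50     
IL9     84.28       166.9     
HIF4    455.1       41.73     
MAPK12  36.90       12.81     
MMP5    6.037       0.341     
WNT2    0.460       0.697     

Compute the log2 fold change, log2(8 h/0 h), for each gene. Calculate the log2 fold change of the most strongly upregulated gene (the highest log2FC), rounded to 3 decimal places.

log2(87.50/8.943) = 3.290  (CCN4)
log2(166.9/84.28) = 0.986  (IL9)
log2(41.73/455.1) = -3.447  (HIF4)
log2(12.81/36.90) = -1.526  (MAPK12)
log2(0.341/6.037) = -4.146  (MMP5)
log2(0.697/0.460) = 0.600  (WNT2)
CCN4 is most strongly upregulated.

3.290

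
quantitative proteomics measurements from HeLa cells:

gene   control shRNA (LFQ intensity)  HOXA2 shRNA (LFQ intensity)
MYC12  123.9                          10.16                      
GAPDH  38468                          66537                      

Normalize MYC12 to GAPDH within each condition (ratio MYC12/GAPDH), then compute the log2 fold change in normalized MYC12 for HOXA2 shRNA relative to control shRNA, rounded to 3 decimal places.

-4.399

MYC12/GAPDH (control shRNA) = 123.9 / 38468 = 0.0032209
MYC12/GAPDH (HOXA2 shRNA) = 10.16 / 66537 = 0.0001527
Fold change = 0.0001527 / 0.0032209 = 0.0474
log2(0.0474) = -4.3987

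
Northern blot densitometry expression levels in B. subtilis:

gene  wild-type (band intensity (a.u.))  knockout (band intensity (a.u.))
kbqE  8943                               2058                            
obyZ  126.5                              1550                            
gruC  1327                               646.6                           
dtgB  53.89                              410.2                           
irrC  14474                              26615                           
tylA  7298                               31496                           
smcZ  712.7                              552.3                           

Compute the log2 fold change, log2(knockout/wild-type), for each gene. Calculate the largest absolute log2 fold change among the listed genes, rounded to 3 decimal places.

log2(2058/8943) = -2.120  (kbqE)
log2(1550/126.5) = 3.615  (obyZ)
log2(646.6/1327) = -1.037  (gruC)
log2(410.2/53.89) = 2.928  (dtgB)
log2(26615/14474) = 0.879  (irrC)
log2(31496/7298) = 2.110  (tylA)
log2(552.3/712.7) = -0.368  (smcZ)
The largest magnitude belongs to obyZ.

3.615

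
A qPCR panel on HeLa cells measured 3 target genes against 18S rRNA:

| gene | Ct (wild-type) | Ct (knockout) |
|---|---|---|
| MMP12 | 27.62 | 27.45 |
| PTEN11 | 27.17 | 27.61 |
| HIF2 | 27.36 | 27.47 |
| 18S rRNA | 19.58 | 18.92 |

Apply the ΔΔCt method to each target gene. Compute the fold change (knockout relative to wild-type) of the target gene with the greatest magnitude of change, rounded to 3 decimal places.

MMP12: ΔΔCt = (27.45−18.92) − (27.62−19.58) = 8.53 − 8.04 = 0.49; fold change = 2^-0.49 = 0.712
PTEN11: ΔΔCt = (27.61−18.92) − (27.17−19.58) = 8.69 − 7.59 = 1.10; fold change = 2^-1.10 = 0.467
HIF2: ΔΔCt = (27.47−18.92) − (27.36−19.58) = 8.55 − 7.78 = 0.77; fold change = 2^-0.77 = 0.586
PTEN11 has the largest |ΔΔCt| = 1.10.

0.467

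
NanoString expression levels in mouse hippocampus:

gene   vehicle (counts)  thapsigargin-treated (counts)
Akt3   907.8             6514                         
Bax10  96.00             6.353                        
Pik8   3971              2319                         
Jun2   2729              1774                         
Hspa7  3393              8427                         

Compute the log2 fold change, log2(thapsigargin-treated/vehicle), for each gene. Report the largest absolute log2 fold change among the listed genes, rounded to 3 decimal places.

3.918

log2(6514/907.8) = 2.843  (Akt3)
log2(6.353/96.00) = -3.918  (Bax10)
log2(2319/3971) = -0.776  (Pik8)
log2(1774/2729) = -0.621  (Jun2)
log2(8427/3393) = 1.312  (Hspa7)
The largest magnitude belongs to Bax10.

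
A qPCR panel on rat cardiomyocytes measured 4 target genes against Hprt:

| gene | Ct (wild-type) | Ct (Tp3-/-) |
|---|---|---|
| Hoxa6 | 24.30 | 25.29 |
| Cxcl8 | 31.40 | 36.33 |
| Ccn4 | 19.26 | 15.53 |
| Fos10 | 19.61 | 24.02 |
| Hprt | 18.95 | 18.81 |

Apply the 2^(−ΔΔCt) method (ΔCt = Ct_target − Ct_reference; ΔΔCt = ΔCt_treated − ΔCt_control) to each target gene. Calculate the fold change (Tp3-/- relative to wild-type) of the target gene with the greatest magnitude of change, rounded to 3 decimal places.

Hoxa6: ΔΔCt = (25.29−18.81) − (24.30−18.95) = 6.48 − 5.35 = 1.13; fold change = 2^-1.13 = 0.457
Cxcl8: ΔΔCt = (36.33−18.81) − (31.40−18.95) = 17.52 − 12.45 = 5.07; fold change = 2^-5.07 = 0.030
Ccn4: ΔΔCt = (15.53−18.81) − (19.26−18.95) = -3.28 − 0.31 = -3.59; fold change = 2^3.59 = 12.042
Fos10: ΔΔCt = (24.02−18.81) − (19.61−18.95) = 5.21 − 0.66 = 4.55; fold change = 2^-4.55 = 0.043
Cxcl8 has the largest |ΔΔCt| = 5.07.

0.030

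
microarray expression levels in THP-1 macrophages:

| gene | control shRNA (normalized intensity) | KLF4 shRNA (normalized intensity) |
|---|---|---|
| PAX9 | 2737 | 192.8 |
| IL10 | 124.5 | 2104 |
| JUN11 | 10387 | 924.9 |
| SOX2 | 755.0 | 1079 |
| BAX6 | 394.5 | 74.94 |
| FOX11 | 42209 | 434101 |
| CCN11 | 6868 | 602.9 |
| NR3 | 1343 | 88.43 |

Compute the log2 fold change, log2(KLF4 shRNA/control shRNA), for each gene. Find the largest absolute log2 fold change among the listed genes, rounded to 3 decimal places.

log2(192.8/2737) = -3.827  (PAX9)
log2(2104/124.5) = 4.079  (IL10)
log2(924.9/10387) = -3.489  (JUN11)
log2(1079/755.0) = 0.515  (SOX2)
log2(74.94/394.5) = -2.396  (BAX6)
log2(434101/42209) = 3.362  (FOX11)
log2(602.9/6868) = -3.510  (CCN11)
log2(88.43/1343) = -3.925  (NR3)
The largest magnitude belongs to IL10.

4.079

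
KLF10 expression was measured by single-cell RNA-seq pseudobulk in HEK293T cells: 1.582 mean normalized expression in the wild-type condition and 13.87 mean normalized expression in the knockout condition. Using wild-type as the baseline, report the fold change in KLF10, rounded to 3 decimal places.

Fold change = 13.87 / 1.582 = 8.7674
KLF10 is upregulated.

8.767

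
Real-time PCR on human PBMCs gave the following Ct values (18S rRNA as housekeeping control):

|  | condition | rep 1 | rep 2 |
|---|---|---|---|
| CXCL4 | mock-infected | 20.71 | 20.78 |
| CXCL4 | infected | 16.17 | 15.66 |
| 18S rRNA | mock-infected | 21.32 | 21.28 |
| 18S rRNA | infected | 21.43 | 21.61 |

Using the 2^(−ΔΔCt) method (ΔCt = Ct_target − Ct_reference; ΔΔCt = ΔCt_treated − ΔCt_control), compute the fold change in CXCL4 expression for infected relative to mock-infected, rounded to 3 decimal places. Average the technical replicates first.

Mean Ct: CXCL4 mock-infected 20.745; CXCL4 infected 15.915; 18S rRNA mock-infected 21.300; 18S rRNA infected 21.520
ΔCt(mock-infected) = 20.745 − 21.300 = -0.555
ΔCt(infected) = 15.915 − 21.520 = -5.605
ΔΔCt = -5.605 − (-0.555) = -5.050
Fold change = 2^(−(-5.050)) = 2^5.050 = 33.1285

33.128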